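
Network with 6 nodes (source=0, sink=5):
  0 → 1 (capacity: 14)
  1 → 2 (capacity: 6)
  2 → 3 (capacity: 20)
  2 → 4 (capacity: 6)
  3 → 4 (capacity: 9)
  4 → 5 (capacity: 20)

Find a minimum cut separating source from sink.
Min cut value = 6, edges: (1,2)

Min cut value: 6
Partition: S = [0, 1], T = [2, 3, 4, 5]
Cut edges: (1,2)

By max-flow min-cut theorem, max flow = min cut = 6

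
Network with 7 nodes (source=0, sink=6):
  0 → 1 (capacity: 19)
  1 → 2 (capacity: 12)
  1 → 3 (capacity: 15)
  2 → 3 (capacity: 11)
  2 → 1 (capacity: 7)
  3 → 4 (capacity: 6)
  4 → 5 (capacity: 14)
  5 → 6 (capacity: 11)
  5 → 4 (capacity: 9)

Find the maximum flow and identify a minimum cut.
Max flow = 6, Min cut edges: (3,4)

Maximum flow: 6
Minimum cut: (3,4)
Partition: S = [0, 1, 2, 3], T = [4, 5, 6]

Max-flow min-cut theorem verified: both equal 6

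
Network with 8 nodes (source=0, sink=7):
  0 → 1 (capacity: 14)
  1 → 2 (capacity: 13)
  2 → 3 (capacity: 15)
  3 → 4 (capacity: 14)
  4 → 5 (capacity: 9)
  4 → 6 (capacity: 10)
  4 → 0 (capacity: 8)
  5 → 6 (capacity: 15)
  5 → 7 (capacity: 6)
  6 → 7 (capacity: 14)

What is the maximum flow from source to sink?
Maximum flow = 13

Max flow: 13

Flow assignment:
  0 → 1: 13/14
  1 → 2: 13/13
  2 → 3: 13/15
  3 → 4: 13/14
  4 → 5: 9/9
  4 → 6: 4/10
  5 → 6: 3/15
  5 → 7: 6/6
  6 → 7: 7/14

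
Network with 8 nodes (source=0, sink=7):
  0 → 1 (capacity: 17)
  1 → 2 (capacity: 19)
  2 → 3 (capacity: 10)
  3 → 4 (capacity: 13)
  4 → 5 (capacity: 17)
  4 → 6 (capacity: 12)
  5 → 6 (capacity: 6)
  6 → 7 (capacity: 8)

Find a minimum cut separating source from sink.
Min cut value = 8, edges: (6,7)

Min cut value: 8
Partition: S = [0, 1, 2, 3, 4, 5, 6], T = [7]
Cut edges: (6,7)

By max-flow min-cut theorem, max flow = min cut = 8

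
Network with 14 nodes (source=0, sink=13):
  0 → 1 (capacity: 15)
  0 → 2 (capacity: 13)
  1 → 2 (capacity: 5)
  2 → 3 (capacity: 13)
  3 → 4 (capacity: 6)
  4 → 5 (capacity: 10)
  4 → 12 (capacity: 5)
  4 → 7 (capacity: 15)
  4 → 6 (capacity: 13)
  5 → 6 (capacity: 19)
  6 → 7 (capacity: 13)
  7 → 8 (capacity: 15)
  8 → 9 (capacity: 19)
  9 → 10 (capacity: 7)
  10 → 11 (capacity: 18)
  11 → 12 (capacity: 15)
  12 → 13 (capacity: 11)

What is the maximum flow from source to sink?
Maximum flow = 6

Max flow: 6

Flow assignment:
  0 → 1: 5/15
  0 → 2: 1/13
  1 → 2: 5/5
  2 → 3: 6/13
  3 → 4: 6/6
  4 → 12: 5/5
  4 → 7: 1/15
  7 → 8: 1/15
  8 → 9: 1/19
  9 → 10: 1/7
  10 → 11: 1/18
  11 → 12: 1/15
  12 → 13: 6/11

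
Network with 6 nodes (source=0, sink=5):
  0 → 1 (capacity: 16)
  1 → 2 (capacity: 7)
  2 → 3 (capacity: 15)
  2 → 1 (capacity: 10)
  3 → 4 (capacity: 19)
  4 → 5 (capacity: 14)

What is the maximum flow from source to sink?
Maximum flow = 7

Max flow: 7

Flow assignment:
  0 → 1: 7/16
  1 → 2: 7/7
  2 → 3: 7/15
  3 → 4: 7/19
  4 → 5: 7/14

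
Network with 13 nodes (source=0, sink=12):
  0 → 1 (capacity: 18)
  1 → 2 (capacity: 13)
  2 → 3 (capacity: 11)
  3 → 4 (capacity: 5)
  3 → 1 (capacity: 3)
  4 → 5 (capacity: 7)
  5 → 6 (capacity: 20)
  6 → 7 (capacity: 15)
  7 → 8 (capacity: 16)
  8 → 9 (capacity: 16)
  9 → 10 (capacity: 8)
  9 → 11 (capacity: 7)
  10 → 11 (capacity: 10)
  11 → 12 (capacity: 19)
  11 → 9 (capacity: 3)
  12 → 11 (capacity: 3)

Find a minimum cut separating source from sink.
Min cut value = 5, edges: (3,4)

Min cut value: 5
Partition: S = [0, 1, 2, 3], T = [4, 5, 6, 7, 8, 9, 10, 11, 12]
Cut edges: (3,4)

By max-flow min-cut theorem, max flow = min cut = 5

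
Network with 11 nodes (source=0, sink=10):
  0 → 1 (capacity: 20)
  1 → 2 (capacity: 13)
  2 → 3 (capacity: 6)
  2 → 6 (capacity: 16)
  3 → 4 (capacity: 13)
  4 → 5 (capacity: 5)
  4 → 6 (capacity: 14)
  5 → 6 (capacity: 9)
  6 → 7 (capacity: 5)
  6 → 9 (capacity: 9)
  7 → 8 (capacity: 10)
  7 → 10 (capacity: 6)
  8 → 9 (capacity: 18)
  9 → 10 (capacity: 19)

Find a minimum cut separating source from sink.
Min cut value = 13, edges: (1,2)

Min cut value: 13
Partition: S = [0, 1], T = [2, 3, 4, 5, 6, 7, 8, 9, 10]
Cut edges: (1,2)

By max-flow min-cut theorem, max flow = min cut = 13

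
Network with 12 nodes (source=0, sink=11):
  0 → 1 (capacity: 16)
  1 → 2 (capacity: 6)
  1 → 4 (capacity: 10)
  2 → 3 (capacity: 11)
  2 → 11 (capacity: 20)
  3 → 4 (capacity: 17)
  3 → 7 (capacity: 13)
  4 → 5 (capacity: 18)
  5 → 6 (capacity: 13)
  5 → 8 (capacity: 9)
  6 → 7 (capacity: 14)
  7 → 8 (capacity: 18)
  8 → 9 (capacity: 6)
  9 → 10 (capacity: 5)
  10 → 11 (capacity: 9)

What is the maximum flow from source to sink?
Maximum flow = 11

Max flow: 11

Flow assignment:
  0 → 1: 11/16
  1 → 2: 6/6
  1 → 4: 5/10
  2 → 11: 6/20
  4 → 5: 5/18
  5 → 6: 1/13
  5 → 8: 4/9
  6 → 7: 1/14
  7 → 8: 1/18
  8 → 9: 5/6
  9 → 10: 5/5
  10 → 11: 5/9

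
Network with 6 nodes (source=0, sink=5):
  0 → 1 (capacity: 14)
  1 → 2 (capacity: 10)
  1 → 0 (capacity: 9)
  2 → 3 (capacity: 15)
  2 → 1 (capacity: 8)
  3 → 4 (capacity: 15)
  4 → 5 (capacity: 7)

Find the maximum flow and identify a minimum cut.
Max flow = 7, Min cut edges: (4,5)

Maximum flow: 7
Minimum cut: (4,5)
Partition: S = [0, 1, 2, 3, 4], T = [5]

Max-flow min-cut theorem verified: both equal 7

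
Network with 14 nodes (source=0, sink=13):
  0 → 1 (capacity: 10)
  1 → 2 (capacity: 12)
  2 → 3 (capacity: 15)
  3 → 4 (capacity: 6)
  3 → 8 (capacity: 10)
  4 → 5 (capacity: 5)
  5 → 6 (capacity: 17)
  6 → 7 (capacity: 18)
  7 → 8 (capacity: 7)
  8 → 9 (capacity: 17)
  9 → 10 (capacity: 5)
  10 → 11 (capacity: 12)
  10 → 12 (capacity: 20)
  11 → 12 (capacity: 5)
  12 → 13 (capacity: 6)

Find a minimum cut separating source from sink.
Min cut value = 5, edges: (9,10)

Min cut value: 5
Partition: S = [0, 1, 2, 3, 4, 5, 6, 7, 8, 9], T = [10, 11, 12, 13]
Cut edges: (9,10)

By max-flow min-cut theorem, max flow = min cut = 5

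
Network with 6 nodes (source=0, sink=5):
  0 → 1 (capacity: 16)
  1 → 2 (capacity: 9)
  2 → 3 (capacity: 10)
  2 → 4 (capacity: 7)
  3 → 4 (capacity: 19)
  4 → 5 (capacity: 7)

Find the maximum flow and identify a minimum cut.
Max flow = 7, Min cut edges: (4,5)

Maximum flow: 7
Minimum cut: (4,5)
Partition: S = [0, 1, 2, 3, 4], T = [5]

Max-flow min-cut theorem verified: both equal 7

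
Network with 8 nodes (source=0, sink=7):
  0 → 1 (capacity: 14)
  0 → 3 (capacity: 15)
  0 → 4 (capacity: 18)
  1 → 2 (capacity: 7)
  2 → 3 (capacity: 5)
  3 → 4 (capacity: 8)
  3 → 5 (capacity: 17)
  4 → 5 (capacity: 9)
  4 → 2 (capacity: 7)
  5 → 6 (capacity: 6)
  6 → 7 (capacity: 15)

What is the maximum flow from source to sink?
Maximum flow = 6

Max flow: 6

Flow assignment:
  0 → 1: 5/14
  0 → 4: 1/18
  1 → 2: 5/7
  2 → 3: 5/5
  3 → 4: 5/8
  4 → 5: 6/9
  5 → 6: 6/6
  6 → 7: 6/15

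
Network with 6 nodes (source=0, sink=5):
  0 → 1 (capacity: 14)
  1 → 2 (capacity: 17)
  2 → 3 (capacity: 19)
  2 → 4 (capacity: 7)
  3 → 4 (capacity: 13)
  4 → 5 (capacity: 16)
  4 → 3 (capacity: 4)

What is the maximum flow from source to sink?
Maximum flow = 14

Max flow: 14

Flow assignment:
  0 → 1: 14/14
  1 → 2: 14/17
  2 → 3: 7/19
  2 → 4: 7/7
  3 → 4: 7/13
  4 → 5: 14/16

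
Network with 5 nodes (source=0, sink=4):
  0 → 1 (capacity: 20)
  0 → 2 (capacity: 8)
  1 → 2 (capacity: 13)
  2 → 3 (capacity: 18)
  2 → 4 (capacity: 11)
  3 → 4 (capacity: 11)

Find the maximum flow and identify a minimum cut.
Max flow = 21, Min cut edges: (0,2), (1,2)

Maximum flow: 21
Minimum cut: (0,2), (1,2)
Partition: S = [0, 1], T = [2, 3, 4]

Max-flow min-cut theorem verified: both equal 21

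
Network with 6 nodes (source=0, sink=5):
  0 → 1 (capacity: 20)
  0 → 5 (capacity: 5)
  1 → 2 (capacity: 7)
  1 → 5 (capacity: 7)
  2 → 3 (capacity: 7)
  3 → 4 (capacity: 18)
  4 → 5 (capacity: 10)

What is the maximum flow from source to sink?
Maximum flow = 19

Max flow: 19

Flow assignment:
  0 → 1: 14/20
  0 → 5: 5/5
  1 → 2: 7/7
  1 → 5: 7/7
  2 → 3: 7/7
  3 → 4: 7/18
  4 → 5: 7/10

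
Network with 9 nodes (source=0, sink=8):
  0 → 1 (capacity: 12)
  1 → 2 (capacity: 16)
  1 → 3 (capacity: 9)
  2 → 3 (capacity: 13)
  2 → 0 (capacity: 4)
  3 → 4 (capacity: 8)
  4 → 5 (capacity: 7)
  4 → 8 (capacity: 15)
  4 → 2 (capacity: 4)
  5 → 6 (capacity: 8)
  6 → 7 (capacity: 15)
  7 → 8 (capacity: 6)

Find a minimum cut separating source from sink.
Min cut value = 8, edges: (3,4)

Min cut value: 8
Partition: S = [0, 1, 2, 3], T = [4, 5, 6, 7, 8]
Cut edges: (3,4)

By max-flow min-cut theorem, max flow = min cut = 8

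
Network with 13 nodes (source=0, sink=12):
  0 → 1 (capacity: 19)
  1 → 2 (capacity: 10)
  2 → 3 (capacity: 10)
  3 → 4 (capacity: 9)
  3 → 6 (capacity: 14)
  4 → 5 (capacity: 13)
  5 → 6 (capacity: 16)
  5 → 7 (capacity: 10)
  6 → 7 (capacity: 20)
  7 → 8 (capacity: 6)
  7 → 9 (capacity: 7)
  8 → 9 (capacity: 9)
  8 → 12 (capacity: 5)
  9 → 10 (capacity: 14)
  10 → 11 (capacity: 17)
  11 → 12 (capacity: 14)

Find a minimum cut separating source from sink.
Min cut value = 10, edges: (2,3)

Min cut value: 10
Partition: S = [0, 1, 2], T = [3, 4, 5, 6, 7, 8, 9, 10, 11, 12]
Cut edges: (2,3)

By max-flow min-cut theorem, max flow = min cut = 10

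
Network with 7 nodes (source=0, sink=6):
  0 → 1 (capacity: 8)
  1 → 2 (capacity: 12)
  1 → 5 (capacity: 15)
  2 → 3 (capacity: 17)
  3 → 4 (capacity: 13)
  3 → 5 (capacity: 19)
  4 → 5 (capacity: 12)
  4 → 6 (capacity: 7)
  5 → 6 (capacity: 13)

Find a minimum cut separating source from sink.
Min cut value = 8, edges: (0,1)

Min cut value: 8
Partition: S = [0], T = [1, 2, 3, 4, 5, 6]
Cut edges: (0,1)

By max-flow min-cut theorem, max flow = min cut = 8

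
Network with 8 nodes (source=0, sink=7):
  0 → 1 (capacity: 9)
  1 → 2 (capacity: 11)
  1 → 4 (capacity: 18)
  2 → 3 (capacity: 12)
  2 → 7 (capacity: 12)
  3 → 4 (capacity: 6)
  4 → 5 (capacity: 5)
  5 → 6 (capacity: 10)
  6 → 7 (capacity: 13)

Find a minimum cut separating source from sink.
Min cut value = 9, edges: (0,1)

Min cut value: 9
Partition: S = [0], T = [1, 2, 3, 4, 5, 6, 7]
Cut edges: (0,1)

By max-flow min-cut theorem, max flow = min cut = 9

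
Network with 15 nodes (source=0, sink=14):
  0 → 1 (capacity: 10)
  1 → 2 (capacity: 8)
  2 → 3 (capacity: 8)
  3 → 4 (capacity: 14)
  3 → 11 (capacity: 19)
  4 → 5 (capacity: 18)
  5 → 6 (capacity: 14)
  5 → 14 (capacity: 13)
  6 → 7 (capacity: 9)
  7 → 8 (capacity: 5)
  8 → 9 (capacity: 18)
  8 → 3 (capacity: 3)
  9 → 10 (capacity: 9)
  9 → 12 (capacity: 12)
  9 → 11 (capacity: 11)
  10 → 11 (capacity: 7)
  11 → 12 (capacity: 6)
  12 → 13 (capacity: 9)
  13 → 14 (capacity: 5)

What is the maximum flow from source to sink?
Maximum flow = 8

Max flow: 8

Flow assignment:
  0 → 1: 8/10
  1 → 2: 8/8
  2 → 3: 8/8
  3 → 4: 8/14
  4 → 5: 8/18
  5 → 14: 8/13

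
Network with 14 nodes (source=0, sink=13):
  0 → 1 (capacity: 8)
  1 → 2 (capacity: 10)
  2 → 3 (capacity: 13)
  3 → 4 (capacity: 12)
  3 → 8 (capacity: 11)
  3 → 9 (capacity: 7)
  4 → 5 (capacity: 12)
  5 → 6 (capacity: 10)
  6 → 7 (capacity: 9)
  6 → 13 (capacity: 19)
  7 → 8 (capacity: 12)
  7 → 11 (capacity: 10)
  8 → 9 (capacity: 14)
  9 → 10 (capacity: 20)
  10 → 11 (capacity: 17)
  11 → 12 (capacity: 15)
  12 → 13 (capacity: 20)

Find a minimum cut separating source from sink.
Min cut value = 8, edges: (0,1)

Min cut value: 8
Partition: S = [0], T = [1, 2, 3, 4, 5, 6, 7, 8, 9, 10, 11, 12, 13]
Cut edges: (0,1)

By max-flow min-cut theorem, max flow = min cut = 8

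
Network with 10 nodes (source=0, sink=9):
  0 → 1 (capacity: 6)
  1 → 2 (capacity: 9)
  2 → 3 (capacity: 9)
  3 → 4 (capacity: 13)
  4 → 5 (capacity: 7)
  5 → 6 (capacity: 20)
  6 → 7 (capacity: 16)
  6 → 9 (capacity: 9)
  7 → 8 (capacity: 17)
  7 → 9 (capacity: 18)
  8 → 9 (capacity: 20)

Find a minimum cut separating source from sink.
Min cut value = 6, edges: (0,1)

Min cut value: 6
Partition: S = [0], T = [1, 2, 3, 4, 5, 6, 7, 8, 9]
Cut edges: (0,1)

By max-flow min-cut theorem, max flow = min cut = 6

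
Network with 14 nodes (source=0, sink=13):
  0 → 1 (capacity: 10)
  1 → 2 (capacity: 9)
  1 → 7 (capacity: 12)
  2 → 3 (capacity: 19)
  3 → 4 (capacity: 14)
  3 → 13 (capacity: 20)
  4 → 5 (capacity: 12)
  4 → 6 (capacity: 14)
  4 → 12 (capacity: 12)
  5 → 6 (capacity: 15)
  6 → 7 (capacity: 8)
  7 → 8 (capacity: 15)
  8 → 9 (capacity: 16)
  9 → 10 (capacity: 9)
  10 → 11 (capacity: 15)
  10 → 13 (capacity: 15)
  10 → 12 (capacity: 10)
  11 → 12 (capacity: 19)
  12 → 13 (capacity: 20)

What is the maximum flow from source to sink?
Maximum flow = 10

Max flow: 10

Flow assignment:
  0 → 1: 10/10
  1 → 2: 9/9
  1 → 7: 1/12
  2 → 3: 9/19
  3 → 13: 9/20
  7 → 8: 1/15
  8 → 9: 1/16
  9 → 10: 1/9
  10 → 13: 1/15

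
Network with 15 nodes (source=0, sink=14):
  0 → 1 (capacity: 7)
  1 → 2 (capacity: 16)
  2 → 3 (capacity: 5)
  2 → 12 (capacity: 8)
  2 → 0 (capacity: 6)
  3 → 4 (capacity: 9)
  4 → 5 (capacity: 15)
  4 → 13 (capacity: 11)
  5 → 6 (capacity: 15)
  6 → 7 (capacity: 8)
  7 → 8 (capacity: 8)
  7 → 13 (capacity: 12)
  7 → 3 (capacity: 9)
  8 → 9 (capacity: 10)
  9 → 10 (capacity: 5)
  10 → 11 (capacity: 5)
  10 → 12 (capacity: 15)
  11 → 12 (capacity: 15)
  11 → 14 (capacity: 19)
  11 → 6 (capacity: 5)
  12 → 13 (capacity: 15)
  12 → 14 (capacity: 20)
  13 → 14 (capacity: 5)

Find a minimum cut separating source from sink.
Min cut value = 7, edges: (0,1)

Min cut value: 7
Partition: S = [0], T = [1, 2, 3, 4, 5, 6, 7, 8, 9, 10, 11, 12, 13, 14]
Cut edges: (0,1)

By max-flow min-cut theorem, max flow = min cut = 7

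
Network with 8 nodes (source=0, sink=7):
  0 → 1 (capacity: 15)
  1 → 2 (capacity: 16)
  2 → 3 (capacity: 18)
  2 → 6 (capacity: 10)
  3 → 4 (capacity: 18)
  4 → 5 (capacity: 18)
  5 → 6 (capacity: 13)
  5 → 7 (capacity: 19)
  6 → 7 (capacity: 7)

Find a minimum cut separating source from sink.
Min cut value = 15, edges: (0,1)

Min cut value: 15
Partition: S = [0], T = [1, 2, 3, 4, 5, 6, 7]
Cut edges: (0,1)

By max-flow min-cut theorem, max flow = min cut = 15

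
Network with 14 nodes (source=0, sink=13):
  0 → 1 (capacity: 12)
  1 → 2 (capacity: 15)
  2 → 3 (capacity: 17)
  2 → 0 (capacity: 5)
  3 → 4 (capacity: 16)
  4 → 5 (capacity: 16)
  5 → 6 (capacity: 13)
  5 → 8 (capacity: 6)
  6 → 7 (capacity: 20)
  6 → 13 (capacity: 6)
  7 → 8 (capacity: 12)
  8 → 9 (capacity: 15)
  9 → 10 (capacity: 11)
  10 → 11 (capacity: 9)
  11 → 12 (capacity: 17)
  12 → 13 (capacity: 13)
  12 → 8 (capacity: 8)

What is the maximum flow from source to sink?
Maximum flow = 12

Max flow: 12

Flow assignment:
  0 → 1: 12/12
  1 → 2: 12/15
  2 → 3: 12/17
  3 → 4: 12/16
  4 → 5: 12/16
  5 → 6: 6/13
  5 → 8: 6/6
  6 → 13: 6/6
  8 → 9: 6/15
  9 → 10: 6/11
  10 → 11: 6/9
  11 → 12: 6/17
  12 → 13: 6/13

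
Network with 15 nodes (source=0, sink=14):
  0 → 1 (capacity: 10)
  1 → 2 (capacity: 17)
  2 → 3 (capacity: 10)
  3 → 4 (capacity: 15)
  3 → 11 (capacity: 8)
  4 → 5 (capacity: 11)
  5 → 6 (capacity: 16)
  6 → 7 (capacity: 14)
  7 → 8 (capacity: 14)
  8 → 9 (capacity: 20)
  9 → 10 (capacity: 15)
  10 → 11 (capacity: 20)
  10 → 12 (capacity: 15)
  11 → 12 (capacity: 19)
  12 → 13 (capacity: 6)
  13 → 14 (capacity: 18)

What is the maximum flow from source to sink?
Maximum flow = 6

Max flow: 6

Flow assignment:
  0 → 1: 6/10
  1 → 2: 6/17
  2 → 3: 6/10
  3 → 4: 2/15
  3 → 11: 4/8
  4 → 5: 2/11
  5 → 6: 2/16
  6 → 7: 2/14
  7 → 8: 2/14
  8 → 9: 2/20
  9 → 10: 2/15
  10 → 11: 2/20
  11 → 12: 6/19
  12 → 13: 6/6
  13 → 14: 6/18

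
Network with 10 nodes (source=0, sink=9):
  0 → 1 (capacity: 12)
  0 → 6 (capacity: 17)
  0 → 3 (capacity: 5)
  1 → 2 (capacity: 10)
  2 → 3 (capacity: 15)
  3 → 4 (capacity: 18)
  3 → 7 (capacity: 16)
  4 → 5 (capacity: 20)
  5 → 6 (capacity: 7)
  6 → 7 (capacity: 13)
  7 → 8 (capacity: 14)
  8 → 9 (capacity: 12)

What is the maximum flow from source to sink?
Maximum flow = 12

Max flow: 12

Flow assignment:
  0 → 6: 12/17
  6 → 7: 12/13
  7 → 8: 12/14
  8 → 9: 12/12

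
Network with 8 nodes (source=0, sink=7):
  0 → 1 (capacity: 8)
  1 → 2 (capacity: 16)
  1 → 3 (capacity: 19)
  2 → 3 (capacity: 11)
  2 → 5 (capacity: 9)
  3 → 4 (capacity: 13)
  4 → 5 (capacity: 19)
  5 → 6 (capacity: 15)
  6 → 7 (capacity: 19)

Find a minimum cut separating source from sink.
Min cut value = 8, edges: (0,1)

Min cut value: 8
Partition: S = [0], T = [1, 2, 3, 4, 5, 6, 7]
Cut edges: (0,1)

By max-flow min-cut theorem, max flow = min cut = 8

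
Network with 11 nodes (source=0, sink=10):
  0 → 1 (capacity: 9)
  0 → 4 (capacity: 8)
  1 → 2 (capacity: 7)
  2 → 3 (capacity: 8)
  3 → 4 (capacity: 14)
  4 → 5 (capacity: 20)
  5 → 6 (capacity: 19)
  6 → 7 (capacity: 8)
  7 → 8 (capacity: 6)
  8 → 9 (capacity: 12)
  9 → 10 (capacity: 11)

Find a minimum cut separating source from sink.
Min cut value = 6, edges: (7,8)

Min cut value: 6
Partition: S = [0, 1, 2, 3, 4, 5, 6, 7], T = [8, 9, 10]
Cut edges: (7,8)

By max-flow min-cut theorem, max flow = min cut = 6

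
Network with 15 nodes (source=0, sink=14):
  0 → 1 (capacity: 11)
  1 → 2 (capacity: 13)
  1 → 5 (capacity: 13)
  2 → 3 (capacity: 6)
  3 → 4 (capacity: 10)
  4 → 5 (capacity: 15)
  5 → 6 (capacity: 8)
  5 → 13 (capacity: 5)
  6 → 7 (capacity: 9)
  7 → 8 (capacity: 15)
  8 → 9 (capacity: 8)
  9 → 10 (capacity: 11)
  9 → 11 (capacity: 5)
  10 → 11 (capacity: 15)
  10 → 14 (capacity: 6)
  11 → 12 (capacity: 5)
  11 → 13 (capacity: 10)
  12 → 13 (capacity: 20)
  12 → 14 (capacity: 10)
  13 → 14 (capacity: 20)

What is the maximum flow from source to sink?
Maximum flow = 11

Max flow: 11

Flow assignment:
  0 → 1: 11/11
  1 → 5: 11/13
  5 → 6: 6/8
  5 → 13: 5/5
  6 → 7: 6/9
  7 → 8: 6/15
  8 → 9: 6/8
  9 → 10: 6/11
  10 → 14: 6/6
  13 → 14: 5/20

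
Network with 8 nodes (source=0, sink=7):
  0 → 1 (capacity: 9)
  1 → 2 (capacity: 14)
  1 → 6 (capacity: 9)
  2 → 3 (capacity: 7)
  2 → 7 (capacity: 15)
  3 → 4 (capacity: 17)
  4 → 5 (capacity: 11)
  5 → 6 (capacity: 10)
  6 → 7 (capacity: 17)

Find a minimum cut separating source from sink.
Min cut value = 9, edges: (0,1)

Min cut value: 9
Partition: S = [0], T = [1, 2, 3, 4, 5, 6, 7]
Cut edges: (0,1)

By max-flow min-cut theorem, max flow = min cut = 9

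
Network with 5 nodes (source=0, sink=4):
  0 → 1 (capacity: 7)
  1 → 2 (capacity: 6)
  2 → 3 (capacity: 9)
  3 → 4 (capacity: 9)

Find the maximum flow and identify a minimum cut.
Max flow = 6, Min cut edges: (1,2)

Maximum flow: 6
Minimum cut: (1,2)
Partition: S = [0, 1], T = [2, 3, 4]

Max-flow min-cut theorem verified: both equal 6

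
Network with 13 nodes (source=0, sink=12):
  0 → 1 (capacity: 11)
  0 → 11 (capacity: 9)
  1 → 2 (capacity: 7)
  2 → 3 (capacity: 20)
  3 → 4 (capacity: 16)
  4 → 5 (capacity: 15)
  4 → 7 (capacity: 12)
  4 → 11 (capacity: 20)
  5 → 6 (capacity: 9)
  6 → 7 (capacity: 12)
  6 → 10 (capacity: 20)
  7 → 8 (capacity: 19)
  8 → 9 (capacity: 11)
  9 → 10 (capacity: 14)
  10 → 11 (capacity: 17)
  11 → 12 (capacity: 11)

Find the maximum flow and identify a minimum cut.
Max flow = 11, Min cut edges: (11,12)

Maximum flow: 11
Minimum cut: (11,12)
Partition: S = [0, 1, 2, 3, 4, 5, 6, 7, 8, 9, 10, 11], T = [12]

Max-flow min-cut theorem verified: both equal 11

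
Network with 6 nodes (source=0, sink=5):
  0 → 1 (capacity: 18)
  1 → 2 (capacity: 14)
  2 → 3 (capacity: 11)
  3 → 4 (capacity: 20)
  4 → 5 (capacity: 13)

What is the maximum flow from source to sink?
Maximum flow = 11

Max flow: 11

Flow assignment:
  0 → 1: 11/18
  1 → 2: 11/14
  2 → 3: 11/11
  3 → 4: 11/20
  4 → 5: 11/13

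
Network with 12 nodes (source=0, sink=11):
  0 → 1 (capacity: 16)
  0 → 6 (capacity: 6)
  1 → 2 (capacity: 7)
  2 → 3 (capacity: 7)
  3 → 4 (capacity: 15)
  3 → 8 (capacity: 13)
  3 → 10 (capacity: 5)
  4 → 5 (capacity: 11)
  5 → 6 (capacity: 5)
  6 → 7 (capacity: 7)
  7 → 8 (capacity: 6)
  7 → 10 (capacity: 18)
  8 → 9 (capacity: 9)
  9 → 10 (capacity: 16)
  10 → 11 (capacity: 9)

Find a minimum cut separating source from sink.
Min cut value = 9, edges: (10,11)

Min cut value: 9
Partition: S = [0, 1, 2, 3, 4, 5, 6, 7, 8, 9, 10], T = [11]
Cut edges: (10,11)

By max-flow min-cut theorem, max flow = min cut = 9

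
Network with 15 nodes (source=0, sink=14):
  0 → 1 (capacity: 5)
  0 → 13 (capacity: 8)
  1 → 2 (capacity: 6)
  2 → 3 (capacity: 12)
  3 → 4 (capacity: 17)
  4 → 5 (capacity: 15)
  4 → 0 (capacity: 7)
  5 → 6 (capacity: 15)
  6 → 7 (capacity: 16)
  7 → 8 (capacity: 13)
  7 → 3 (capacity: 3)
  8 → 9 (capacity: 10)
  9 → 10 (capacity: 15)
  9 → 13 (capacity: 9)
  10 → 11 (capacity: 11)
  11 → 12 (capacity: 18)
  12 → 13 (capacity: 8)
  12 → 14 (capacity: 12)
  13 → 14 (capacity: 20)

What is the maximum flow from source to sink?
Maximum flow = 13

Max flow: 13

Flow assignment:
  0 → 1: 5/5
  0 → 13: 8/8
  1 → 2: 5/6
  2 → 3: 5/12
  3 → 4: 5/17
  4 → 5: 5/15
  5 → 6: 5/15
  6 → 7: 5/16
  7 → 8: 5/13
  8 → 9: 5/10
  9 → 13: 5/9
  13 → 14: 13/20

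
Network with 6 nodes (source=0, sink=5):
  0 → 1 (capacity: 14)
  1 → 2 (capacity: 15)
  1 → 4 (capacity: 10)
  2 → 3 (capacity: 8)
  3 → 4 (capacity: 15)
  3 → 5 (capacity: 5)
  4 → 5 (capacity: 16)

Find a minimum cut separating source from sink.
Min cut value = 14, edges: (0,1)

Min cut value: 14
Partition: S = [0], T = [1, 2, 3, 4, 5]
Cut edges: (0,1)

By max-flow min-cut theorem, max flow = min cut = 14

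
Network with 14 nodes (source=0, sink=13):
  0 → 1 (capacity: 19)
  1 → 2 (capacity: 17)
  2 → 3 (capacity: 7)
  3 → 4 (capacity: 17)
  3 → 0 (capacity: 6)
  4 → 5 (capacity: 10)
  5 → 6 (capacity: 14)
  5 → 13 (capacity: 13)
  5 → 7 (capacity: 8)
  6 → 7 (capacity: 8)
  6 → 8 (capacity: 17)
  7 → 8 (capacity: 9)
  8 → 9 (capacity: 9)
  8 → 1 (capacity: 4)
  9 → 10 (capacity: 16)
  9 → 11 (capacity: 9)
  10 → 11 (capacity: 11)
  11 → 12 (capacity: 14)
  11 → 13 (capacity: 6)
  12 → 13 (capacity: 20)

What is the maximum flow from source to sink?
Maximum flow = 7

Max flow: 7

Flow assignment:
  0 → 1: 7/19
  1 → 2: 7/17
  2 → 3: 7/7
  3 → 4: 7/17
  4 → 5: 7/10
  5 → 13: 7/13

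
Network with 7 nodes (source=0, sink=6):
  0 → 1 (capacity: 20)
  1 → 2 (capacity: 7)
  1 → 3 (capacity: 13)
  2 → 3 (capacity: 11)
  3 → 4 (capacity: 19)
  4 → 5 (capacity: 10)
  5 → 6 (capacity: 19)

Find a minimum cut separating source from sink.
Min cut value = 10, edges: (4,5)

Min cut value: 10
Partition: S = [0, 1, 2, 3, 4], T = [5, 6]
Cut edges: (4,5)

By max-flow min-cut theorem, max flow = min cut = 10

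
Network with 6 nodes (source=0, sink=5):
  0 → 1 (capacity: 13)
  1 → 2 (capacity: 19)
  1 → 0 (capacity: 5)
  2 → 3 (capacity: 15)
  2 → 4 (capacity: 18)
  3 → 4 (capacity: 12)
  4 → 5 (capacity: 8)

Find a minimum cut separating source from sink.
Min cut value = 8, edges: (4,5)

Min cut value: 8
Partition: S = [0, 1, 2, 3, 4], T = [5]
Cut edges: (4,5)

By max-flow min-cut theorem, max flow = min cut = 8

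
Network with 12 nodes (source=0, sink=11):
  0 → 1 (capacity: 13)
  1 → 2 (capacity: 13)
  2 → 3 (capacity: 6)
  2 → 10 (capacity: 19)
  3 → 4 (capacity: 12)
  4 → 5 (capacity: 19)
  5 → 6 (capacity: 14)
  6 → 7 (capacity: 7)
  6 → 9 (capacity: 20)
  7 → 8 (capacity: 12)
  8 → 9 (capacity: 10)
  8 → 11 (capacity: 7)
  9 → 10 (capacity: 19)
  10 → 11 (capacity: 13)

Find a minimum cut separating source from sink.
Min cut value = 13, edges: (1,2)

Min cut value: 13
Partition: S = [0, 1], T = [2, 3, 4, 5, 6, 7, 8, 9, 10, 11]
Cut edges: (1,2)

By max-flow min-cut theorem, max flow = min cut = 13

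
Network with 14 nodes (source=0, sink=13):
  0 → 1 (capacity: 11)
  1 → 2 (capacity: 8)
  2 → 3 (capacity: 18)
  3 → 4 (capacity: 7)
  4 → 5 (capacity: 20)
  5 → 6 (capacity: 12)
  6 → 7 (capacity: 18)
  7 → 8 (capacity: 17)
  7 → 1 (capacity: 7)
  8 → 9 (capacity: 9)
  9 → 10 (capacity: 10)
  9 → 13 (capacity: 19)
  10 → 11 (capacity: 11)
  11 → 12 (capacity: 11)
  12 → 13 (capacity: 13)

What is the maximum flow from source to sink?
Maximum flow = 7

Max flow: 7

Flow assignment:
  0 → 1: 7/11
  1 → 2: 7/8
  2 → 3: 7/18
  3 → 4: 7/7
  4 → 5: 7/20
  5 → 6: 7/12
  6 → 7: 7/18
  7 → 8: 7/17
  8 → 9: 7/9
  9 → 13: 7/19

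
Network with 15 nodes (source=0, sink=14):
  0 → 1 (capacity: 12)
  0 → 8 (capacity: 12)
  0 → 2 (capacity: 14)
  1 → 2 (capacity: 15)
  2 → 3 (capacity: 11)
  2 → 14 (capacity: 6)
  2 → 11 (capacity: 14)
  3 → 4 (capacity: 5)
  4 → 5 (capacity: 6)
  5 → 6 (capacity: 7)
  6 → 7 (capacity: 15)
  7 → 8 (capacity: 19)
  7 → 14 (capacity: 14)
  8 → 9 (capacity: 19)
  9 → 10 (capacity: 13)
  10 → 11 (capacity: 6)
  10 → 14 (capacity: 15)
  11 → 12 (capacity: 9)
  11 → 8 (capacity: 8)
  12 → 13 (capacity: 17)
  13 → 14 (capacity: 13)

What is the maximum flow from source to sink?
Maximum flow = 33

Max flow: 33

Flow assignment:
  0 → 1: 12/12
  0 → 8: 8/12
  0 → 2: 13/14
  1 → 2: 12/15
  2 → 3: 5/11
  2 → 14: 6/6
  2 → 11: 14/14
  3 → 4: 5/5
  4 → 5: 5/6
  5 → 6: 5/7
  6 → 7: 5/15
  7 → 14: 5/14
  8 → 9: 13/19
  9 → 10: 13/13
  10 → 14: 13/15
  11 → 12: 9/9
  11 → 8: 5/8
  12 → 13: 9/17
  13 → 14: 9/13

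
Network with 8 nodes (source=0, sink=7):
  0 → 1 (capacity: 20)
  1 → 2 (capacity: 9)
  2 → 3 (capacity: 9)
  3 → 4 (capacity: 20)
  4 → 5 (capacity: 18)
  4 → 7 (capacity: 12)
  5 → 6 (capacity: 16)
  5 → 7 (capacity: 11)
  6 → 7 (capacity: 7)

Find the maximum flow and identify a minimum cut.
Max flow = 9, Min cut edges: (2,3)

Maximum flow: 9
Minimum cut: (2,3)
Partition: S = [0, 1, 2], T = [3, 4, 5, 6, 7]

Max-flow min-cut theorem verified: both equal 9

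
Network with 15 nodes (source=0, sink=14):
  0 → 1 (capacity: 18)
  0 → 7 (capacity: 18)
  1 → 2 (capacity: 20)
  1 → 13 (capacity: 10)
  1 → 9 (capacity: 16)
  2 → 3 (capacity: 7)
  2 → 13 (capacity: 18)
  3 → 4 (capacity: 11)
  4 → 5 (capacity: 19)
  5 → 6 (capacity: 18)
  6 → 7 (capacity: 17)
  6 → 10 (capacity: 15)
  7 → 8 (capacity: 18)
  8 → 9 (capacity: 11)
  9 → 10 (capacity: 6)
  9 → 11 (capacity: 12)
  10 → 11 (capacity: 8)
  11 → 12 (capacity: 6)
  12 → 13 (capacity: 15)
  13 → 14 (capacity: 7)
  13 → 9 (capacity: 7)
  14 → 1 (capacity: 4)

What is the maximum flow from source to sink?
Maximum flow = 7

Max flow: 7

Flow assignment:
  0 → 1: 1/18
  0 → 7: 6/18
  1 → 13: 1/10
  7 → 8: 6/18
  8 → 9: 6/11
  9 → 11: 6/12
  11 → 12: 6/6
  12 → 13: 6/15
  13 → 14: 7/7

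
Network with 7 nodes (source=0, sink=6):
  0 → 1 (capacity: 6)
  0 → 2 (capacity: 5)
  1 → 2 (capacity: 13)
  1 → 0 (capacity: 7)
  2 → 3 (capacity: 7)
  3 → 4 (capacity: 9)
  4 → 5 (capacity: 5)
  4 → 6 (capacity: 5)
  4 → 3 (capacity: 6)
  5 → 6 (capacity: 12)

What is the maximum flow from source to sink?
Maximum flow = 7

Max flow: 7

Flow assignment:
  0 → 1: 2/6
  0 → 2: 5/5
  1 → 2: 2/13
  2 → 3: 7/7
  3 → 4: 7/9
  4 → 5: 2/5
  4 → 6: 5/5
  5 → 6: 2/12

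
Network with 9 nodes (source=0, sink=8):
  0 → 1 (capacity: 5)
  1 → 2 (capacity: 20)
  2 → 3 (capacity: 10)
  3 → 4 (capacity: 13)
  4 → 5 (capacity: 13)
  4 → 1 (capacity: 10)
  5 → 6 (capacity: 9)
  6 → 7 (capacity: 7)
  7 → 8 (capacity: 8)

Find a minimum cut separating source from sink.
Min cut value = 5, edges: (0,1)

Min cut value: 5
Partition: S = [0], T = [1, 2, 3, 4, 5, 6, 7, 8]
Cut edges: (0,1)

By max-flow min-cut theorem, max flow = min cut = 5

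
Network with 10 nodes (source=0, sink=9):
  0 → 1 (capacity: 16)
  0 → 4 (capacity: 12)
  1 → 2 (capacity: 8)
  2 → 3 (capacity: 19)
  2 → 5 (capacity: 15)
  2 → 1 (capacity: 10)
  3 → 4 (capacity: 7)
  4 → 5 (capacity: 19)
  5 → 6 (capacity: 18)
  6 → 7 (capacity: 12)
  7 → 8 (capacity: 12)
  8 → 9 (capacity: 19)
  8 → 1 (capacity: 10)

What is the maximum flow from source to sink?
Maximum flow = 12

Max flow: 12

Flow assignment:
  0 → 1: 6/16
  0 → 4: 6/12
  1 → 2: 6/8
  2 → 5: 6/15
  4 → 5: 6/19
  5 → 6: 12/18
  6 → 7: 12/12
  7 → 8: 12/12
  8 → 9: 12/19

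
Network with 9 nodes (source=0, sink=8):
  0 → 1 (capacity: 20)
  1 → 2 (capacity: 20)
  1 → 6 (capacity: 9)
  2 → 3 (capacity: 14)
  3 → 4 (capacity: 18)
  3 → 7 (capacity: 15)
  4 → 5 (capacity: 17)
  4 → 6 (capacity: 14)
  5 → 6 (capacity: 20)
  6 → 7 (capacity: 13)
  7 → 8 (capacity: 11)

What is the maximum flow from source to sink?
Maximum flow = 11

Max flow: 11

Flow assignment:
  0 → 1: 11/20
  1 → 2: 2/20
  1 → 6: 9/9
  2 → 3: 2/14
  3 → 7: 2/15
  6 → 7: 9/13
  7 → 8: 11/11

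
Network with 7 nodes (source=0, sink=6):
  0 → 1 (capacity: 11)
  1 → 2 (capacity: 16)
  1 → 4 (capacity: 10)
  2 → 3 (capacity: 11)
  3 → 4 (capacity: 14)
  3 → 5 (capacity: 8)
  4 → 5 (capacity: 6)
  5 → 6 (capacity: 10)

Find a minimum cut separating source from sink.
Min cut value = 10, edges: (5,6)

Min cut value: 10
Partition: S = [0, 1, 2, 3, 4, 5], T = [6]
Cut edges: (5,6)

By max-flow min-cut theorem, max flow = min cut = 10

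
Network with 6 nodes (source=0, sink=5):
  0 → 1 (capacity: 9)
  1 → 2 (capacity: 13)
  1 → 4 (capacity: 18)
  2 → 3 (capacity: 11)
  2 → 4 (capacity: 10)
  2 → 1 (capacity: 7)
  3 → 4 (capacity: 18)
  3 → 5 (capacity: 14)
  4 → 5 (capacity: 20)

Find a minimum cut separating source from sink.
Min cut value = 9, edges: (0,1)

Min cut value: 9
Partition: S = [0], T = [1, 2, 3, 4, 5]
Cut edges: (0,1)

By max-flow min-cut theorem, max flow = min cut = 9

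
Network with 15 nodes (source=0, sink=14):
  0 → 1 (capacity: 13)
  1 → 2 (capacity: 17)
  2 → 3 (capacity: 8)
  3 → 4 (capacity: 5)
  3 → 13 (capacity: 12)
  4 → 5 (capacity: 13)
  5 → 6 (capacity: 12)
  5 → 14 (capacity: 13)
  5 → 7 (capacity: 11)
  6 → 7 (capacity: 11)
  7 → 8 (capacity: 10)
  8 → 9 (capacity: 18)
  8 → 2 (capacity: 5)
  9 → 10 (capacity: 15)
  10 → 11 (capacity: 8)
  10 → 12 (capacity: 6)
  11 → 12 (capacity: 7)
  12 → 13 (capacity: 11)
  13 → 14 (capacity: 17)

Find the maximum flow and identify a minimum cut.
Max flow = 8, Min cut edges: (2,3)

Maximum flow: 8
Minimum cut: (2,3)
Partition: S = [0, 1, 2], T = [3, 4, 5, 6, 7, 8, 9, 10, 11, 12, 13, 14]

Max-flow min-cut theorem verified: both equal 8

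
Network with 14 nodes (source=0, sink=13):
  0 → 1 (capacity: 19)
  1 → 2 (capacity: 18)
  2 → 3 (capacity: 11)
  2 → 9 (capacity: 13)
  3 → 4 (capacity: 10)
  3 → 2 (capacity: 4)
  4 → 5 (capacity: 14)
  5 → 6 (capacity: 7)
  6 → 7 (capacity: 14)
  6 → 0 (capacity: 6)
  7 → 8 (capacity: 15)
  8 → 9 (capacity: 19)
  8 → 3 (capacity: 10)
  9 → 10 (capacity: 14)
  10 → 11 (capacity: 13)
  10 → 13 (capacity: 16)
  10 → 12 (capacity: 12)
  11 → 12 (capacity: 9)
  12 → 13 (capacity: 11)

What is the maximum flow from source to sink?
Maximum flow = 14

Max flow: 14

Flow assignment:
  0 → 1: 18/19
  1 → 2: 18/18
  2 → 3: 5/11
  2 → 9: 13/13
  3 → 4: 5/10
  4 → 5: 5/14
  5 → 6: 5/7
  6 → 7: 1/14
  6 → 0: 4/6
  7 → 8: 1/15
  8 → 9: 1/19
  9 → 10: 14/14
  10 → 13: 14/16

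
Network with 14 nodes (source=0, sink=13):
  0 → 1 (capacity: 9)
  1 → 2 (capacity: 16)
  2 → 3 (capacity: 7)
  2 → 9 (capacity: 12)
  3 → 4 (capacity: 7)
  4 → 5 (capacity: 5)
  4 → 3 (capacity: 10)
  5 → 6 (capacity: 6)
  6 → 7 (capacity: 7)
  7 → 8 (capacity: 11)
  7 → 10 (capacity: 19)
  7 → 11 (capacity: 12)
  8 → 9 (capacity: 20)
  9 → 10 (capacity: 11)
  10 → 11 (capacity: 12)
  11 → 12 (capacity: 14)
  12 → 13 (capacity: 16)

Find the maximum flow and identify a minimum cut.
Max flow = 9, Min cut edges: (0,1)

Maximum flow: 9
Minimum cut: (0,1)
Partition: S = [0], T = [1, 2, 3, 4, 5, 6, 7, 8, 9, 10, 11, 12, 13]

Max-flow min-cut theorem verified: both equal 9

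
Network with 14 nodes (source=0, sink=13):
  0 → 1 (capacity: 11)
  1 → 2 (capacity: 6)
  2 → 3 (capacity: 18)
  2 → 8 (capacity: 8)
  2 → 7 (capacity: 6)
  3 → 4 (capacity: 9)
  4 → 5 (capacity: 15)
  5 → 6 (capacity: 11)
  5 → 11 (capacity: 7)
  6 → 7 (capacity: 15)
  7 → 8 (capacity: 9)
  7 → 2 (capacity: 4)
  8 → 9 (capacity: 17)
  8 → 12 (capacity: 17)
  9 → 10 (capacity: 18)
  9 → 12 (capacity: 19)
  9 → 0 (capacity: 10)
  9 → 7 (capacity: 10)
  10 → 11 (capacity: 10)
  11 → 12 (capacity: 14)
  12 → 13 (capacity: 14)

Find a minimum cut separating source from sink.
Min cut value = 6, edges: (1,2)

Min cut value: 6
Partition: S = [0, 1], T = [2, 3, 4, 5, 6, 7, 8, 9, 10, 11, 12, 13]
Cut edges: (1,2)

By max-flow min-cut theorem, max flow = min cut = 6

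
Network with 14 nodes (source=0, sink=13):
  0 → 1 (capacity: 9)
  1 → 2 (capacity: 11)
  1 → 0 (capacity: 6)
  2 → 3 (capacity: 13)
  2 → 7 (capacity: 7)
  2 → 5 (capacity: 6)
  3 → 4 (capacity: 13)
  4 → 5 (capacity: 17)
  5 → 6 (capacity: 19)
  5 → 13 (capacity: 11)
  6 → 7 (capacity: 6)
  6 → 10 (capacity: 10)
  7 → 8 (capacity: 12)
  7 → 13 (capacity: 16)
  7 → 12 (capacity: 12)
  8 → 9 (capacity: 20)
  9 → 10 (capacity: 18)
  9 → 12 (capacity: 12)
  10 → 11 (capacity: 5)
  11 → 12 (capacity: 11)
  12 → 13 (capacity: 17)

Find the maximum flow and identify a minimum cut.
Max flow = 9, Min cut edges: (0,1)

Maximum flow: 9
Minimum cut: (0,1)
Partition: S = [0], T = [1, 2, 3, 4, 5, 6, 7, 8, 9, 10, 11, 12, 13]

Max-flow min-cut theorem verified: both equal 9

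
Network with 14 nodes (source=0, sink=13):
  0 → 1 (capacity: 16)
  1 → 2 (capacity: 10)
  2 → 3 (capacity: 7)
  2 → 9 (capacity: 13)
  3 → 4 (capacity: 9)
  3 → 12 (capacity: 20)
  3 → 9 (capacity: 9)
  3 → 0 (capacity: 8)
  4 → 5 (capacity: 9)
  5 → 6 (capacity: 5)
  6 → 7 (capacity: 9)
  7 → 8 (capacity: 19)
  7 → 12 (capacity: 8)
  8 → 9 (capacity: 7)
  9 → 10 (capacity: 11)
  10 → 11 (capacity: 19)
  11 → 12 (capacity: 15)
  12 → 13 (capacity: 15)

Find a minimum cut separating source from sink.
Min cut value = 10, edges: (1,2)

Min cut value: 10
Partition: S = [0, 1], T = [2, 3, 4, 5, 6, 7, 8, 9, 10, 11, 12, 13]
Cut edges: (1,2)

By max-flow min-cut theorem, max flow = min cut = 10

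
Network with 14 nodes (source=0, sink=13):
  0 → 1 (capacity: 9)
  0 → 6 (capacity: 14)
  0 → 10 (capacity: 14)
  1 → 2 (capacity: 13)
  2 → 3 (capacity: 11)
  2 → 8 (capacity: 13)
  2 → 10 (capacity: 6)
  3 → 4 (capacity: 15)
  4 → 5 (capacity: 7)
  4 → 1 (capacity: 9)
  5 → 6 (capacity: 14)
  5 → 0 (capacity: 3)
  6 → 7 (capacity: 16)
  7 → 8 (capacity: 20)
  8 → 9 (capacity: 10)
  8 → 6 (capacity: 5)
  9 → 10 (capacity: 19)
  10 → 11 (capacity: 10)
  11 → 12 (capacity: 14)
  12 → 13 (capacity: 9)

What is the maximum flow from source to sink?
Maximum flow = 9

Max flow: 9

Flow assignment:
  0 → 1: 3/9
  0 → 6: 9/14
  1 → 2: 3/13
  2 → 3: 3/11
  3 → 4: 3/15
  4 → 5: 3/7
  5 → 0: 3/3
  6 → 7: 10/16
  7 → 8: 10/20
  8 → 9: 9/10
  8 → 6: 1/5
  9 → 10: 9/19
  10 → 11: 9/10
  11 → 12: 9/14
  12 → 13: 9/9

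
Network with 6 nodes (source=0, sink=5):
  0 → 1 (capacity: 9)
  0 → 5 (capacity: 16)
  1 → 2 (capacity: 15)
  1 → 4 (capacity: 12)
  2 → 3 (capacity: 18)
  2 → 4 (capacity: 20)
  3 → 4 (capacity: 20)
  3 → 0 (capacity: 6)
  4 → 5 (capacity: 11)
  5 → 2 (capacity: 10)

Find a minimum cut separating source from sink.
Min cut value = 25, edges: (0,1), (0,5)

Min cut value: 25
Partition: S = [0], T = [1, 2, 3, 4, 5]
Cut edges: (0,1), (0,5)

By max-flow min-cut theorem, max flow = min cut = 25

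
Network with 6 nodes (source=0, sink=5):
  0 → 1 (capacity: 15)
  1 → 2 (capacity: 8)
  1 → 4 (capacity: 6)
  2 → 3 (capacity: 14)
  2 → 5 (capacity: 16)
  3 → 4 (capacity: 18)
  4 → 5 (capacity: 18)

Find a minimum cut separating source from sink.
Min cut value = 14, edges: (1,2), (1,4)

Min cut value: 14
Partition: S = [0, 1], T = [2, 3, 4, 5]
Cut edges: (1,2), (1,4)

By max-flow min-cut theorem, max flow = min cut = 14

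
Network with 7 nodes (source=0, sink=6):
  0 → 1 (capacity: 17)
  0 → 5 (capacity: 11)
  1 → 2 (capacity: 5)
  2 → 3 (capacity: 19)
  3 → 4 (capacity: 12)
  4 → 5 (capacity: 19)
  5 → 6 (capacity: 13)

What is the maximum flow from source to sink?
Maximum flow = 13

Max flow: 13

Flow assignment:
  0 → 1: 5/17
  0 → 5: 8/11
  1 → 2: 5/5
  2 → 3: 5/19
  3 → 4: 5/12
  4 → 5: 5/19
  5 → 6: 13/13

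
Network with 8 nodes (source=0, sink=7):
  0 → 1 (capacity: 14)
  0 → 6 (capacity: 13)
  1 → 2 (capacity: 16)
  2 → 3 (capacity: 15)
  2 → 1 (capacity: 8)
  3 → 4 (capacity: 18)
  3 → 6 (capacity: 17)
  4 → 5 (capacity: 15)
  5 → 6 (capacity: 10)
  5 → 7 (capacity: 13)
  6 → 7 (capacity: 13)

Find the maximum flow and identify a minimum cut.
Max flow = 26, Min cut edges: (5,7), (6,7)

Maximum flow: 26
Minimum cut: (5,7), (6,7)
Partition: S = [0, 1, 2, 3, 4, 5, 6], T = [7]

Max-flow min-cut theorem verified: both equal 26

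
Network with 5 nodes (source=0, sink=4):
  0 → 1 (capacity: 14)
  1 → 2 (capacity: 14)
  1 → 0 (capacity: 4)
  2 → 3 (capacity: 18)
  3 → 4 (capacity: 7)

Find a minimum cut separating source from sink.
Min cut value = 7, edges: (3,4)

Min cut value: 7
Partition: S = [0, 1, 2, 3], T = [4]
Cut edges: (3,4)

By max-flow min-cut theorem, max flow = min cut = 7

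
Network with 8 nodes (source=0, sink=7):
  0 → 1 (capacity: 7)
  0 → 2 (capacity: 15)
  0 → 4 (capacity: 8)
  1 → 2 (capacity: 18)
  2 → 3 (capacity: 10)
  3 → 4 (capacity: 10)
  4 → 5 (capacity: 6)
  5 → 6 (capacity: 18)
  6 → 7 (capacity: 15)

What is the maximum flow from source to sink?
Maximum flow = 6

Max flow: 6

Flow assignment:
  0 → 1: 6/7
  1 → 2: 6/18
  2 → 3: 6/10
  3 → 4: 6/10
  4 → 5: 6/6
  5 → 6: 6/18
  6 → 7: 6/15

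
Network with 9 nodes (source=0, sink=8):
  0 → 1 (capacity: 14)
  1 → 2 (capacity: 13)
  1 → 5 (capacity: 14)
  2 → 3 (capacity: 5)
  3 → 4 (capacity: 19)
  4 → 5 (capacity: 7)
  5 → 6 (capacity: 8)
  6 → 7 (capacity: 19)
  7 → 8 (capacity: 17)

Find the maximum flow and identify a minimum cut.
Max flow = 8, Min cut edges: (5,6)

Maximum flow: 8
Minimum cut: (5,6)
Partition: S = [0, 1, 2, 3, 4, 5], T = [6, 7, 8]

Max-flow min-cut theorem verified: both equal 8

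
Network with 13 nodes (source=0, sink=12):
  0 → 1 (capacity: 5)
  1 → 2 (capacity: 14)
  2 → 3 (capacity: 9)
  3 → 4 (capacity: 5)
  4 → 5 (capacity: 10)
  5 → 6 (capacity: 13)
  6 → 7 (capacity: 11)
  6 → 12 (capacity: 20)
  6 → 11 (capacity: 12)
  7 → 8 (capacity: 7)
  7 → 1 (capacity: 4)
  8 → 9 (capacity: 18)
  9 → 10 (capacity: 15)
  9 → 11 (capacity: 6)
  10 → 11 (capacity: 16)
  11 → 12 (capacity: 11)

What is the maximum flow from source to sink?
Maximum flow = 5

Max flow: 5

Flow assignment:
  0 → 1: 5/5
  1 → 2: 5/14
  2 → 3: 5/9
  3 → 4: 5/5
  4 → 5: 5/10
  5 → 6: 5/13
  6 → 12: 5/20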